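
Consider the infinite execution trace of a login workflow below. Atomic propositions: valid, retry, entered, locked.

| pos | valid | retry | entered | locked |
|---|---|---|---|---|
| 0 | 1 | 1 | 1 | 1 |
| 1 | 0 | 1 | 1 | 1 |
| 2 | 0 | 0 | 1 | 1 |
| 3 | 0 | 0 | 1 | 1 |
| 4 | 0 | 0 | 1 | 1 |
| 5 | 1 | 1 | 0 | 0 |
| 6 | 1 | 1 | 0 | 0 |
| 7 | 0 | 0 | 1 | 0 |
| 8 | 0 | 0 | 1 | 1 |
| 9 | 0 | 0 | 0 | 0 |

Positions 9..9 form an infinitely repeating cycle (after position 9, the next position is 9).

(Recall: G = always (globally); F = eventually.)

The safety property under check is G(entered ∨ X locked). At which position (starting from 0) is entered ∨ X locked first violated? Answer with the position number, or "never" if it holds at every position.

5

Check entered ∨ X locked at each position in order: 0 ✓, 1 ✓, 2 ✓, 3 ✓, 4 ✓.
At position 5 the labels are {retry, valid} and the next position 6 has {retry, valid}, so entered ∨ X locked is false there. This is the first violation.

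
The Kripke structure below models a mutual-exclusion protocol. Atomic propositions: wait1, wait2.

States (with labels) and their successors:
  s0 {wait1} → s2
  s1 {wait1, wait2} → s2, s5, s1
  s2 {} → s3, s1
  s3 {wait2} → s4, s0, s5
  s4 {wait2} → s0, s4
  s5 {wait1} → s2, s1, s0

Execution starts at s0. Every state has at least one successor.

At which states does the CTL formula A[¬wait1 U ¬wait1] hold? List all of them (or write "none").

{s2, s3, s4}

States satisfying ¬wait1: {s2, s3, s4}.
States satisfying A[¬wait1 U ¬wait1]: {s2, s3, s4}.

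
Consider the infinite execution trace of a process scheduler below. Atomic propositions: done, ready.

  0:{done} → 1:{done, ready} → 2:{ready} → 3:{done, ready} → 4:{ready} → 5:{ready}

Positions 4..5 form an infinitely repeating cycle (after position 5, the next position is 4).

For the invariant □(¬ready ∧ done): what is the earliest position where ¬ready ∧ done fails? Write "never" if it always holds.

1

Check ¬ready ∧ done at each position in order: 0 ✓.
At position 1 the labels are {done, ready}, so ¬ready ∧ done is false there. This is the first violation.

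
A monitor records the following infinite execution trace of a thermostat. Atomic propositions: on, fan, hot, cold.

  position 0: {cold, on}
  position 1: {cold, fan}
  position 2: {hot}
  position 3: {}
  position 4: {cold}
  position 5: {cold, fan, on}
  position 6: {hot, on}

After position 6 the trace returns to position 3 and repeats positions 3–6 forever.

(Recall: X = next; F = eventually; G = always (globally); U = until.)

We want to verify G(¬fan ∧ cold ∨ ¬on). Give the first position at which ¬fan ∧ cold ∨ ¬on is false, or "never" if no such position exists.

Check ¬fan ∧ cold ∨ ¬on at each position in order: 0 ✓, 1 ✓, 2 ✓, 3 ✓, 4 ✓.
At position 5 the labels are {cold, fan, on}, so ¬fan ∧ cold ∨ ¬on is false there. This is the first violation.

5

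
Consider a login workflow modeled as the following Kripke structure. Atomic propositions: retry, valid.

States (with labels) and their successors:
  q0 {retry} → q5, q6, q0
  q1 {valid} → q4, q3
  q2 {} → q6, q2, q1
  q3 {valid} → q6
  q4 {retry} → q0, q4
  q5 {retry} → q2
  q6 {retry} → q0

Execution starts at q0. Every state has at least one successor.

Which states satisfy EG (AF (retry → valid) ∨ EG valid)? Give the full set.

{q2, q5}

States satisfying AF (retry → valid) ∨ EG valid: {q1, q2, q3, q5}.
States satisfying EG (AF (retry → valid) ∨ EG valid): {q2, q5}.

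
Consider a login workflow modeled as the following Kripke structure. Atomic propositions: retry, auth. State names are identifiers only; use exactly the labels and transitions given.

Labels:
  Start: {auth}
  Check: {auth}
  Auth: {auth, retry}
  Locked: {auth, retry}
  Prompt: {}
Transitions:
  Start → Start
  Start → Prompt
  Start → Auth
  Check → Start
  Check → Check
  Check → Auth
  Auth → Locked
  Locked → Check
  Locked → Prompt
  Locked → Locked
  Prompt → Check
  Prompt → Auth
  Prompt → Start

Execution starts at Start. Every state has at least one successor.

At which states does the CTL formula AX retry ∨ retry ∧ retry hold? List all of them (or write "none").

{Auth, Locked}

States satisfying retry: {Auth, Locked}.
States satisfying AX retry: {Auth}.
States satisfying retry ∧ retry: {Auth, Locked}.
States satisfying AX retry ∨ retry ∧ retry: {Auth, Locked}.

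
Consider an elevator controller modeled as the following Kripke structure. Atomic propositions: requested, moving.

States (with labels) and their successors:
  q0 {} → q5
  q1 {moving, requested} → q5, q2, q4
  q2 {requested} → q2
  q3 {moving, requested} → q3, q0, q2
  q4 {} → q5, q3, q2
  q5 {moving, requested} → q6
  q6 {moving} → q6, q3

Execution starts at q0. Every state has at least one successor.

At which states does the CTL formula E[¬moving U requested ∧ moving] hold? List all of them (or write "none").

{q0, q1, q3, q4, q5}

States satisfying ¬moving: {q0, q2, q4}.
States satisfying requested ∧ moving: {q1, q3, q5}.
States satisfying E[¬moving U requested ∧ moving]: {q0, q1, q3, q4, q5}.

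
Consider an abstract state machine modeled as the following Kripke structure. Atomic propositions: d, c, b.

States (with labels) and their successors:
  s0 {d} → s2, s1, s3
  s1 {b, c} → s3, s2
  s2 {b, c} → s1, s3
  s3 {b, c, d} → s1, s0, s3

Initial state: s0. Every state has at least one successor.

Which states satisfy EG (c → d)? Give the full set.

{s0, s3}

States satisfying c → d: {s0, s3}.
States satisfying EG (c → d): {s0, s3}.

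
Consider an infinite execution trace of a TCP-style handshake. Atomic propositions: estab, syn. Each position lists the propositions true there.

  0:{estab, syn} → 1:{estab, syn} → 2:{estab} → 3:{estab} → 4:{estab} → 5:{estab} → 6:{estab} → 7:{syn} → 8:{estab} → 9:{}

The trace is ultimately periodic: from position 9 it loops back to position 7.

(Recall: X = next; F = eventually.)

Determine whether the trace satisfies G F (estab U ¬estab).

Yes

F (estab U ¬estab) holds at every position 0..9, and those are all positions ever visited, so G F (estab U ¬estab) holds.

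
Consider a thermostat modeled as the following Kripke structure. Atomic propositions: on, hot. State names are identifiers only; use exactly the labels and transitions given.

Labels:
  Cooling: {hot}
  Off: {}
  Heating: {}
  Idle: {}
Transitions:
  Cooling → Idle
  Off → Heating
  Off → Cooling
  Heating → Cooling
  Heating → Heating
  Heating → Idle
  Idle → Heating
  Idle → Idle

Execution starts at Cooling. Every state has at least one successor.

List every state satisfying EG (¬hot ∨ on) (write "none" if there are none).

States satisfying ¬hot ∨ on: {Off, Heating, Idle}.
States satisfying EG (¬hot ∨ on): {Off, Heating, Idle}.

{Off, Heating, Idle}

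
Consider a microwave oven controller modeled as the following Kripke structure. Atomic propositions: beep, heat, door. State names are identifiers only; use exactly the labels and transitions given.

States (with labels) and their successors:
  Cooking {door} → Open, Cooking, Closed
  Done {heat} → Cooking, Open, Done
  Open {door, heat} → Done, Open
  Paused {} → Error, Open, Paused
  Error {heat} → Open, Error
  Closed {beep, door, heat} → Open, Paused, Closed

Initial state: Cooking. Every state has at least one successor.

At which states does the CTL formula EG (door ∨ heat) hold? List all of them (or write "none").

States satisfying door ∨ heat: {Cooking, Done, Open, Error, Closed}.
States satisfying EG (door ∨ heat): {Cooking, Done, Open, Error, Closed}.

{Cooking, Done, Open, Error, Closed}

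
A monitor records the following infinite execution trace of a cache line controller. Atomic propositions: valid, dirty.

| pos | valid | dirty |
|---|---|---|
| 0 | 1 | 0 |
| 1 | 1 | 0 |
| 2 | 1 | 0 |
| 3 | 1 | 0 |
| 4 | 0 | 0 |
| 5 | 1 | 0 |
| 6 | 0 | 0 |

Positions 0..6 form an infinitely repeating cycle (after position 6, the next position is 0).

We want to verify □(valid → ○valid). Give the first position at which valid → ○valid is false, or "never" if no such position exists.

3

Check valid → ○valid at each position in order: 0 ✓, 1 ✓, 2 ✓.
At position 3 the labels are {valid} and the next position 4 has {}, so valid → ○valid is false there. This is the first violation.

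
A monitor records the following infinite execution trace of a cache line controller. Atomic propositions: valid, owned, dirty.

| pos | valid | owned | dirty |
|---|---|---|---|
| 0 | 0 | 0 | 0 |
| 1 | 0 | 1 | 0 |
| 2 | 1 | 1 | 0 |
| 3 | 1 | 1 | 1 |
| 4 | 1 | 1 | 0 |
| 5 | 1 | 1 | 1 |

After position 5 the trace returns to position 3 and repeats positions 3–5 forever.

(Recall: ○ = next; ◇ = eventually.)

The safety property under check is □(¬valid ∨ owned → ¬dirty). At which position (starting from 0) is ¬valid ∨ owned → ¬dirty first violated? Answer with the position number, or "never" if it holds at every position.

3

Check ¬valid ∨ owned → ¬dirty at each position in order: 0 ✓, 1 ✓, 2 ✓.
At position 3 the labels are {dirty, owned, valid}, so ¬valid ∨ owned → ¬dirty is false there. This is the first violation.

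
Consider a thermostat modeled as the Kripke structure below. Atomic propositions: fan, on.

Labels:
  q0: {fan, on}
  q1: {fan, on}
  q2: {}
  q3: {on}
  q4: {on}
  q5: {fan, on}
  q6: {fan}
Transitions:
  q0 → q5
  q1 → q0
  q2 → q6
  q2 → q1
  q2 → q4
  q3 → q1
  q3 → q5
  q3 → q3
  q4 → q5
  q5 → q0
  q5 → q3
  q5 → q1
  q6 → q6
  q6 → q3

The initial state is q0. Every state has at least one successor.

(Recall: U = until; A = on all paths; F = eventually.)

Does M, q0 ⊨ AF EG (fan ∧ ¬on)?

Does not hold

States satisfying EG (fan ∧ ¬on): {q6}.
States satisfying AF EG (fan ∧ ¬on): {q6}.
There is a path from q0 along which EG (fan ∧ ¬on) never holds.
q0 ∉ Sat(AF EG (fan ∧ ¬on)).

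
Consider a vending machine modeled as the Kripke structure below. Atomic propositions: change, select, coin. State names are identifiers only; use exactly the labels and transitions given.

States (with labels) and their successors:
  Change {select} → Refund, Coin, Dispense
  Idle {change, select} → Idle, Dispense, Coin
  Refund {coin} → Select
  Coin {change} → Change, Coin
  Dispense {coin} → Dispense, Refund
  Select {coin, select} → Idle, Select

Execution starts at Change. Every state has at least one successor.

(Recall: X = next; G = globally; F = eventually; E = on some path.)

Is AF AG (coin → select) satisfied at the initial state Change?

Does not hold

States satisfying AG (coin → select): ∅.
States satisfying AF AG (coin → select): ∅.
There is a path from Change along which AG (coin → select) never holds.
Change ∉ Sat(AF AG (coin → select)).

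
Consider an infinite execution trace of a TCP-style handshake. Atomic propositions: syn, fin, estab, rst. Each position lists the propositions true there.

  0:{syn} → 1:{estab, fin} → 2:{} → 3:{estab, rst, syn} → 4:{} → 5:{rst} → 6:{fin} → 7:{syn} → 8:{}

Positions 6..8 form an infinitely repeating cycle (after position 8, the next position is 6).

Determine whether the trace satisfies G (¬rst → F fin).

Holds

¬rst → F fin holds at every position 0..8, and those are all positions ever visited, so G (¬rst → F fin) holds.
Positions where ¬rst holds: 0, 1, 2, 4, 6, 7, 8.
Check F fin at each: 0→ok, 1→ok, 2→ok, 4→ok, 6→ok, 7→ok, 8→ok.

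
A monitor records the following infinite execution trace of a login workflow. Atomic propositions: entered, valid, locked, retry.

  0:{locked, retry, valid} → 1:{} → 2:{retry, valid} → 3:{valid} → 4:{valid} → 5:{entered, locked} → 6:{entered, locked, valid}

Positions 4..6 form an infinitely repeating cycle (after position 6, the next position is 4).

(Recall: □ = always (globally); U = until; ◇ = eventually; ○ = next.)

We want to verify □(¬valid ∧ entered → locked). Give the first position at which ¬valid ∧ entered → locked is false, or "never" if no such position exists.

never

¬valid ∧ entered → locked holds at every position 0..6, and those are all the positions the trace ever visits, so the invariant □(¬valid ∧ entered → locked) is never violated.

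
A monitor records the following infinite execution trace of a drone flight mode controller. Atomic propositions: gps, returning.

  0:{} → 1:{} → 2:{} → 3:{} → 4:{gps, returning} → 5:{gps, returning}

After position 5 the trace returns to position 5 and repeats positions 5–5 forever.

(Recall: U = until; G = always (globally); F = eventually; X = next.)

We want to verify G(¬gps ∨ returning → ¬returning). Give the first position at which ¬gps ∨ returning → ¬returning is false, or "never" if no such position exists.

4

Check ¬gps ∨ returning → ¬returning at each position in order: 0 ✓, 1 ✓, 2 ✓, 3 ✓.
At position 4 the labels are {gps, returning}, so ¬gps ∨ returning → ¬returning is false there. This is the first violation.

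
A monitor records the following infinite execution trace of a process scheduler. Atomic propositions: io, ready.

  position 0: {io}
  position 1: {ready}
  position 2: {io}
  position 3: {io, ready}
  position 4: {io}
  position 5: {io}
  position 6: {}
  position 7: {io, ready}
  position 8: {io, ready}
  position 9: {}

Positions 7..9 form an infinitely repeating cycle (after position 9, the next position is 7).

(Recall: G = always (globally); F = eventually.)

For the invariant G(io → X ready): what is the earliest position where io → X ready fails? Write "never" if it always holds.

3

Check io → X ready at each position in order: 0 ✓, 1 ✓, 2 ✓.
At position 3 the labels are {io, ready} and the next position 4 has {io}, so io → X ready is false there. This is the first violation.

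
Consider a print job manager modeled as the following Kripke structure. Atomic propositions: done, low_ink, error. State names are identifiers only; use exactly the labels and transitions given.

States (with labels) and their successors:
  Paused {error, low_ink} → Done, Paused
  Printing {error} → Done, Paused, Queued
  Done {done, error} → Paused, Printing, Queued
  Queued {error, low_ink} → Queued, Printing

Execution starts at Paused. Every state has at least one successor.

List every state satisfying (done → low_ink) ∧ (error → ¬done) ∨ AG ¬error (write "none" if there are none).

States satisfying done → low_ink: {Paused, Printing, Queued}.
States satisfying ¬done: {Paused, Printing, Queued}.
States satisfying error → ¬done: {Paused, Printing, Queued}.
States satisfying (done → low_ink) ∧ (error → ¬done): {Paused, Printing, Queued}.
States satisfying ¬error: ∅.
States satisfying AG ¬error: ∅.
States satisfying (done → low_ink) ∧ (error → ¬done) ∨ AG ¬error: {Paused, Printing, Queued}.

{Paused, Printing, Queued}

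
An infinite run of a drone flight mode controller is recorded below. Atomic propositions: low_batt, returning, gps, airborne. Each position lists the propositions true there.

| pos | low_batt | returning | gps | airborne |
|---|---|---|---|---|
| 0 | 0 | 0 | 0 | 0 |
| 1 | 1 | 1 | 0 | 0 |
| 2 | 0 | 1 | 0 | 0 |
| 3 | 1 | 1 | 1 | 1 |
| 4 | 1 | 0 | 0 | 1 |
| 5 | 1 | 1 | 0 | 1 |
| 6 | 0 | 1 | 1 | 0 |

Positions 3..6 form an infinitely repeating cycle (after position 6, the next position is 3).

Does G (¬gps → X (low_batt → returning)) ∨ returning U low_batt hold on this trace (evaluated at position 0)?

¬gps → X (low_batt → returning) holds at every position 0..6, and those are all positions ever visited, so G (¬gps → X (low_batt → returning)) holds.
Positions where ¬gps holds: 0, 1, 2, 4, 5.
Check X (low_batt → returning) at each: 0→ok, 1→ok, 2→ok, 4→ok, 5→ok.
Walking from position 0: at position 0, low_batt has not yet held and returning fails, so returning U low_batt is false.
At position 0: G (¬gps → X (low_batt → returning)) is true; returning U low_batt is false; so G (¬gps → X (low_batt → returning)) ∨ returning U low_batt is true.

Yes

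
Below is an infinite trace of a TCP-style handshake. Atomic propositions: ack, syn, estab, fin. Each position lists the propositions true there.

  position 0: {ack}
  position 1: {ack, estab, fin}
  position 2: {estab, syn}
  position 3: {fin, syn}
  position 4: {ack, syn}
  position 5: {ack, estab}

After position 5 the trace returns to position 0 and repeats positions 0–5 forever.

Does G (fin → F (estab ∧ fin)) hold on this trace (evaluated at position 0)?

fin → F (estab ∧ fin) holds at every position 0..5, and those are all positions ever visited, so G (fin → F (estab ∧ fin)) holds.
Positions where fin holds: 1, 3.
Check F (estab ∧ fin) at each: 1→ok, 3→ok.

Holds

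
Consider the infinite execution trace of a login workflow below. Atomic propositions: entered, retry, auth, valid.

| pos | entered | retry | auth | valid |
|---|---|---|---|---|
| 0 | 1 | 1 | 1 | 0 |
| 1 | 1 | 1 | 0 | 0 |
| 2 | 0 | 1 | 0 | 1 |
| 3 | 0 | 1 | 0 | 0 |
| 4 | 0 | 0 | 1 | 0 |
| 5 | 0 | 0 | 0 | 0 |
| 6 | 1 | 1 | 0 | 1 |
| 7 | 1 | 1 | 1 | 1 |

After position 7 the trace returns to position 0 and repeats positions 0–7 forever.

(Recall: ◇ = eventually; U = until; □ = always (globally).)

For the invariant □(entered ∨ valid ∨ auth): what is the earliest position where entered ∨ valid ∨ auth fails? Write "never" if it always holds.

Check entered ∨ valid ∨ auth at each position in order: 0 ✓, 1 ✓, 2 ✓.
At position 3 the labels are {retry}, so entered ∨ valid ∨ auth is false there. This is the first violation.

3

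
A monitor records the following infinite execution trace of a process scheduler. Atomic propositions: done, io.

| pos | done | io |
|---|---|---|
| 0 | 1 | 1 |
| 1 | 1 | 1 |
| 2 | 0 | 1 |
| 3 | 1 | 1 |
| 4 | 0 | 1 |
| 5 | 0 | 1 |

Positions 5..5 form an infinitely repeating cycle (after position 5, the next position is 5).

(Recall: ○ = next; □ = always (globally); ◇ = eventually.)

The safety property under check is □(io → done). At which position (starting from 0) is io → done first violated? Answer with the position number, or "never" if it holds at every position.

Check io → done at each position in order: 0 ✓, 1 ✓.
At position 2 the labels are {io}, so io → done is false there. This is the first violation.

2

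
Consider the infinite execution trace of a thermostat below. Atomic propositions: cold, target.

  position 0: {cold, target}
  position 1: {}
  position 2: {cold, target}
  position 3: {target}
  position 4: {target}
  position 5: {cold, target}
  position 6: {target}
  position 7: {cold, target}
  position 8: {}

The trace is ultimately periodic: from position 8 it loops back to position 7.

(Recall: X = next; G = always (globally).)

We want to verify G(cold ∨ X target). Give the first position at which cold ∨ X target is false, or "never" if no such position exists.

never

cold ∨ X target holds at every position 0..8, and those are all the positions the trace ever visits, so the invariant G(cold ∨ X target) is never violated.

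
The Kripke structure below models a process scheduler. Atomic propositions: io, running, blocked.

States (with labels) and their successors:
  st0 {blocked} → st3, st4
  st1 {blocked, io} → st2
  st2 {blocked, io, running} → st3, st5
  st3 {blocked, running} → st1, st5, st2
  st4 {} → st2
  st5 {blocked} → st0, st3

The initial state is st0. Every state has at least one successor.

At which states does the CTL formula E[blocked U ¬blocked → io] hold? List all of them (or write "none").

States satisfying blocked: {st0, st1, st2, st3, st5}.
States satisfying ¬blocked → io: {st0, st1, st2, st3, st5}.
States satisfying E[blocked U ¬blocked → io]: {st0, st1, st2, st3, st5}.

{st0, st1, st2, st3, st5}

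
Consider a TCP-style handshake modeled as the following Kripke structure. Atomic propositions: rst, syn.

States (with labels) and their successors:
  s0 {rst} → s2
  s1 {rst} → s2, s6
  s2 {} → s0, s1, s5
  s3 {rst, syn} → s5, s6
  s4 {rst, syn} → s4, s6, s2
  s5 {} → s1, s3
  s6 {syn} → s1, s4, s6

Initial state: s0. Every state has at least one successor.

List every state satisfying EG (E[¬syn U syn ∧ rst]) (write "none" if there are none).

States satisfying E[¬syn U syn ∧ rst]: {s0, s1, s2, s3, s4, s5}.
States satisfying EG (E[¬syn U syn ∧ rst]): {s0, s1, s2, s3, s4, s5}.

{s0, s1, s2, s3, s4, s5}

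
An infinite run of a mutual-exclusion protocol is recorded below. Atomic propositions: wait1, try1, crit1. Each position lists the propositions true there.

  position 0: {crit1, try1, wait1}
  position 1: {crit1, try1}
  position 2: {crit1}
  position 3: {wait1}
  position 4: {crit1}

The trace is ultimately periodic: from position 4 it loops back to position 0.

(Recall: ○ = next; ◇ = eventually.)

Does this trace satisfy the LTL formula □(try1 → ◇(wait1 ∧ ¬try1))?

try1 → ◇(wait1 ∧ ¬try1) holds at every position 0..4, and those are all positions ever visited, so □(try1 → ◇(wait1 ∧ ¬try1)) holds.
Positions where try1 holds: 0, 1.
Check ◇(wait1 ∧ ¬try1) at each: 0→ok, 1→ok.

Yes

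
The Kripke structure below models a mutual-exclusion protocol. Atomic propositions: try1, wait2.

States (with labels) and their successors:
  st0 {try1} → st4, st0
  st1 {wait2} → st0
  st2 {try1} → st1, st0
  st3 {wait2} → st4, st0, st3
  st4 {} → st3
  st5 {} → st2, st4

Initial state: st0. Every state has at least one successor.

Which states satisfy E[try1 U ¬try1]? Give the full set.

{st0, st1, st2, st3, st4, st5}

States satisfying try1: {st0, st2}.
States satisfying ¬try1: {st1, st3, st4, st5}.
States satisfying E[try1 U ¬try1]: {st0, st1, st2, st3, st4, st5}.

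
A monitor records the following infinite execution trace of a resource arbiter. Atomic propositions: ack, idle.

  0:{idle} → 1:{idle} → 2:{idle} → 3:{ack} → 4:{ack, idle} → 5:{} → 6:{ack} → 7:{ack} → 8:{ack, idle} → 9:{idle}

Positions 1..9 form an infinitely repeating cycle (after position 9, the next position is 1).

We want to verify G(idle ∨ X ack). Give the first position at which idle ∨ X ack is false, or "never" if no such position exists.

idle ∨ X ack holds at every position 0..9, and those are all the positions the trace ever visits, so the invariant G(idle ∨ X ack) is never violated.

never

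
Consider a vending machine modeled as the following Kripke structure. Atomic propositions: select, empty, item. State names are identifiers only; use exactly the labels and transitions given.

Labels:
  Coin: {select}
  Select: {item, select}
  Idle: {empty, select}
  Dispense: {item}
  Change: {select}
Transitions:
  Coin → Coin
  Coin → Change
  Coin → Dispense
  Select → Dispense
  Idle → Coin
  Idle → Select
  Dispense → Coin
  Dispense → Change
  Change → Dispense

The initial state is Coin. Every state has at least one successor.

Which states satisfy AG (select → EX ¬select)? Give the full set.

States satisfying select → EX ¬select: {Coin, Select, Dispense, Change}.
States satisfying AG (select → EX ¬select): {Coin, Select, Dispense, Change}.

{Coin, Select, Dispense, Change}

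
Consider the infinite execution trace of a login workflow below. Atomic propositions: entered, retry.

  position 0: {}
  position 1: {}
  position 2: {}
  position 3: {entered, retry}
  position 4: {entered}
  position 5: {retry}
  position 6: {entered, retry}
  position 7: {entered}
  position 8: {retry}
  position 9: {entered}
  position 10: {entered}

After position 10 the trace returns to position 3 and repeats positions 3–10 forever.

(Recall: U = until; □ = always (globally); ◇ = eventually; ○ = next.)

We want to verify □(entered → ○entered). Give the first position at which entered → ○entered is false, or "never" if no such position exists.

Check entered → ○entered at each position in order: 0 ✓, 1 ✓, 2 ✓, 3 ✓.
At position 4 the labels are {entered} and the next position 5 has {retry}, so entered → ○entered is false there. This is the first violation.

4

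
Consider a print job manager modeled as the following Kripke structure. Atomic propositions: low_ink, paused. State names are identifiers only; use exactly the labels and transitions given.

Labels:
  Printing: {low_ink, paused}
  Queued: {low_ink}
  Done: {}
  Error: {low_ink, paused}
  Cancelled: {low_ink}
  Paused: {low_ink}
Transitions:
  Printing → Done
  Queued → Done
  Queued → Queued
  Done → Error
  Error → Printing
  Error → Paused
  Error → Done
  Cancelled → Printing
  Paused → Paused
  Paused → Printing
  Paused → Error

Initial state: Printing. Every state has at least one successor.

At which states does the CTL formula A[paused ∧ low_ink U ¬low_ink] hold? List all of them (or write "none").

{Printing, Done}

States satisfying paused ∧ low_ink: {Printing, Error}.
States satisfying ¬low_ink: {Done}.
States satisfying A[paused ∧ low_ink U ¬low_ink]: {Printing, Done}.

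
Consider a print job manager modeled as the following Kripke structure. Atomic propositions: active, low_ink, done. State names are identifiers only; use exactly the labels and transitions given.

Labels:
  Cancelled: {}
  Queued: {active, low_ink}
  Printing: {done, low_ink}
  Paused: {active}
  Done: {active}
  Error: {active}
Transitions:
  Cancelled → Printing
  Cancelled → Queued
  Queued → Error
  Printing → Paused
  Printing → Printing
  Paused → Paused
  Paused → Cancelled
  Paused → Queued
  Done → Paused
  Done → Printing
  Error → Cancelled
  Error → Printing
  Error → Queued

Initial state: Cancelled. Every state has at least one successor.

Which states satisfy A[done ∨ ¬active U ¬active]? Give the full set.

States satisfying done ∨ ¬active: {Cancelled, Printing}.
States satisfying ¬active: {Cancelled, Printing}.
States satisfying A[done ∨ ¬active U ¬active]: {Cancelled, Printing}.

{Cancelled, Printing}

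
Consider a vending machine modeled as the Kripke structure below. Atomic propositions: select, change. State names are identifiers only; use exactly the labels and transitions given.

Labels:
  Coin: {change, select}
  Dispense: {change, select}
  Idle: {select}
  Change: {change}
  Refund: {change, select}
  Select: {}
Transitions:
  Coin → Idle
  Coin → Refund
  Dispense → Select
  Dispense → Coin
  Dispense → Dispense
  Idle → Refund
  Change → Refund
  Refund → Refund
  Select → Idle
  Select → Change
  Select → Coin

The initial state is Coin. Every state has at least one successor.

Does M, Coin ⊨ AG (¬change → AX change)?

Yes

States satisfying ¬change → AX change: {Coin, Dispense, Idle, Change, Refund}.
States satisfying AG (¬change → AX change): {Coin, Idle, Change, Refund}.
Every state reachable from Coin satisfies ¬change → AX change.
Coin ∈ Sat(AG (¬change → AX change)).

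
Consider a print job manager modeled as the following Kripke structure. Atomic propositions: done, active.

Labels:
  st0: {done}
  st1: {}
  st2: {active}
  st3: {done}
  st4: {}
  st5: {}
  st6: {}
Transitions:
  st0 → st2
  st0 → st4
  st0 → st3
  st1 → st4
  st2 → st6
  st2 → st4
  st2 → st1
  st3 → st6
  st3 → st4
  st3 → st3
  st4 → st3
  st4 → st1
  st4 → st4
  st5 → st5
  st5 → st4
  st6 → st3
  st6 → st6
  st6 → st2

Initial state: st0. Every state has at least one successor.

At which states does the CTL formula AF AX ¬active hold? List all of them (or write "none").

{st0, st1, st2, st3, st4, st5}

States satisfying AX ¬active: {st1, st2, st3, st4, st5}.
States satisfying AF AX ¬active: {st0, st1, st2, st3, st4, st5}.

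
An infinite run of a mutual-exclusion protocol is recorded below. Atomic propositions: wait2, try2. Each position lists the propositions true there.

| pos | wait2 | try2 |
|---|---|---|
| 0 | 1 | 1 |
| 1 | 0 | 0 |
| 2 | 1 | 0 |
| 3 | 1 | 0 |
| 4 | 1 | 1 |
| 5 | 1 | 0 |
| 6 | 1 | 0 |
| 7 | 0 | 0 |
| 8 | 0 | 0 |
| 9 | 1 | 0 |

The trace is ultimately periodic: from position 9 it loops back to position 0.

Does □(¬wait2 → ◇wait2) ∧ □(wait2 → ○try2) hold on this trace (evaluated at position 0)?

No

¬wait2 → ◇wait2 holds at every position 0..9, and those are all positions ever visited, so □(¬wait2 → ◇wait2) holds.
Positions where ¬wait2 holds: 1, 7, 8.
Check ◇wait2 at each: 1→ok, 7→ok, 8→ok.
wait2 → ○try2 must hold at every position from 0 onward. It fails at position 0, so □(wait2 → ○try2) is false.
Positions where wait2 holds: 0, 2, 3, 4, 5, 6, 9.
Check ○try2 at each: 0→fails, 2→fails, 3→ok, 4→fails, 5→fails, 6→fails, 9→ok.
At position 0: □(¬wait2 → ◇wait2) is true; □(wait2 → ○try2) is false; so □(¬wait2 → ◇wait2) ∧ □(wait2 → ○try2) is false.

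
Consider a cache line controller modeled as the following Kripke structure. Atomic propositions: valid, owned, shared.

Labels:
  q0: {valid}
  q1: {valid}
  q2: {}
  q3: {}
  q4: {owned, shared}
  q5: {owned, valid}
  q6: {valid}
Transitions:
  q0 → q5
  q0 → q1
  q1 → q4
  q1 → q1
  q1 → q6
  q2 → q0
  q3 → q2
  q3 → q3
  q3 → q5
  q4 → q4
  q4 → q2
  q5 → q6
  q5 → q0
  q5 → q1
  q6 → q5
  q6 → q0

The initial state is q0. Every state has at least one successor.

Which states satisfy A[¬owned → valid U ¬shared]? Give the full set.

{q0, q1, q2, q3, q5, q6}

States satisfying ¬owned → valid: {q0, q1, q4, q5, q6}.
States satisfying ¬shared: {q0, q1, q2, q3, q5, q6}.
States satisfying A[¬owned → valid U ¬shared]: {q0, q1, q2, q3, q5, q6}.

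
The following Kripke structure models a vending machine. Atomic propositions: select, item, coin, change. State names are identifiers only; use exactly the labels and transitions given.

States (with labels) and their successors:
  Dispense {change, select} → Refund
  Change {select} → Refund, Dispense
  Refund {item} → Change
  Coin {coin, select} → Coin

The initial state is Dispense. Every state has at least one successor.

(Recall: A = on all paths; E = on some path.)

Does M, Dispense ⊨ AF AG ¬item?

Does not hold

States satisfying AG ¬item: {Coin}.
States satisfying AF AG ¬item: {Coin}.
There is a path from Dispense along which AG ¬item never holds.
Dispense ∉ Sat(AF AG ¬item).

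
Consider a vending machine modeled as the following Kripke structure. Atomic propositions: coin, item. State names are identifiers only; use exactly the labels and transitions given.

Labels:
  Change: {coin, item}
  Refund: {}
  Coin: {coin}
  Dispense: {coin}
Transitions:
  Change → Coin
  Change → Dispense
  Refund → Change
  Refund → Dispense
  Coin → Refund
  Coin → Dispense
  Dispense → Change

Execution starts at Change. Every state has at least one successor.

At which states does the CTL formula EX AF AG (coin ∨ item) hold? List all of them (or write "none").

none

States satisfying AF AG (coin ∨ item): ∅.
States satisfying EX AF AG (coin ∨ item): ∅.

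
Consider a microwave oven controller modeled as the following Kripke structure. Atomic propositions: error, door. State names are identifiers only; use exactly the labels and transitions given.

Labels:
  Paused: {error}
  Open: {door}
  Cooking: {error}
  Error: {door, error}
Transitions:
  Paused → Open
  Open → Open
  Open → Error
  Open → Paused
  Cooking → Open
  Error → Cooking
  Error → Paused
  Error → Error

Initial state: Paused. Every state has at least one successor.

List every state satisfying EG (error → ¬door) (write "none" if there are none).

{Paused, Open, Cooking}

States satisfying error → ¬door: {Paused, Open, Cooking}.
States satisfying EG (error → ¬door): {Paused, Open, Cooking}.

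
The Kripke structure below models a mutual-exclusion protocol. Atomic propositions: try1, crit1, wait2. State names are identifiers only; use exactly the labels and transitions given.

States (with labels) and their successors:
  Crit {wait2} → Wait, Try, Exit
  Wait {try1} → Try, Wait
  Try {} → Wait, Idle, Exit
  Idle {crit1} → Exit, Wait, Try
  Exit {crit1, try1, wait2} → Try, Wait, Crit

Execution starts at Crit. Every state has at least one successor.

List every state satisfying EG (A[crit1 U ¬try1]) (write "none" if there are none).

{Crit, Try, Idle}

States satisfying A[crit1 U ¬try1]: {Crit, Try, Idle}.
States satisfying EG (A[crit1 U ¬try1]): {Crit, Try, Idle}.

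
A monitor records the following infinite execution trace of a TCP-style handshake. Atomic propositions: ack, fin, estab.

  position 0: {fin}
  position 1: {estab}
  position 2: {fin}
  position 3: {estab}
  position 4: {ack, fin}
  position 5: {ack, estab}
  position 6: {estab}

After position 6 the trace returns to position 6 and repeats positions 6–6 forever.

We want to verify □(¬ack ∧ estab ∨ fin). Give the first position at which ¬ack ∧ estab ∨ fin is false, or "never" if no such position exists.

5

Check ¬ack ∧ estab ∨ fin at each position in order: 0 ✓, 1 ✓, 2 ✓, 3 ✓, 4 ✓.
At position 5 the labels are {ack, estab}, so ¬ack ∧ estab ∨ fin is false there. This is the first violation.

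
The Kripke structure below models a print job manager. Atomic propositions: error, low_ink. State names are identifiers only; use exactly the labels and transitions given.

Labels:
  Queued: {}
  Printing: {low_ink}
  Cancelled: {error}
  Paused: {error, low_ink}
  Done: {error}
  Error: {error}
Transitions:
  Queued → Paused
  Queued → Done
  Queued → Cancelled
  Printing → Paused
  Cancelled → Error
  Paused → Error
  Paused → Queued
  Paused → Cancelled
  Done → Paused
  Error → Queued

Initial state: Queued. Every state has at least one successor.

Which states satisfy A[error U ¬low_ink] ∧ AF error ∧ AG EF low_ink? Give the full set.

States satisfying error: {Cancelled, Paused, Done, Error}.
States satisfying ¬low_ink: {Queued, Cancelled, Done, Error}.
States satisfying A[error U ¬low_ink]: {Queued, Cancelled, Paused, Done, Error}.
States satisfying AF error: {Queued, Printing, Cancelled, Paused, Done, Error}.
States satisfying A[error U ¬low_ink] ∧ AF error: {Queued, Cancelled, Paused, Done, Error}.
States satisfying EF low_ink: {Queued, Printing, Cancelled, Paused, Done, Error}.
States satisfying AG EF low_ink: {Queued, Printing, Cancelled, Paused, Done, Error}.
States satisfying A[error U ¬low_ink] ∧ AF error ∧ AG EF low_ink: {Queued, Cancelled, Paused, Done, Error}.

{Queued, Cancelled, Paused, Done, Error}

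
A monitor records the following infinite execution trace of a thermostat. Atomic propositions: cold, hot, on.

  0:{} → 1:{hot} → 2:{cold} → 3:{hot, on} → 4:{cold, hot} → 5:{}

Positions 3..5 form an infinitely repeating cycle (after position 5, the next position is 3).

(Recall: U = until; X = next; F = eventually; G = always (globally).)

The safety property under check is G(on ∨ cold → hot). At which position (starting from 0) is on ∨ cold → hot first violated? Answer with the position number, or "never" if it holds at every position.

Check on ∨ cold → hot at each position in order: 0 ✓, 1 ✓.
At position 2 the labels are {cold}, so on ∨ cold → hot is false there. This is the first violation.

2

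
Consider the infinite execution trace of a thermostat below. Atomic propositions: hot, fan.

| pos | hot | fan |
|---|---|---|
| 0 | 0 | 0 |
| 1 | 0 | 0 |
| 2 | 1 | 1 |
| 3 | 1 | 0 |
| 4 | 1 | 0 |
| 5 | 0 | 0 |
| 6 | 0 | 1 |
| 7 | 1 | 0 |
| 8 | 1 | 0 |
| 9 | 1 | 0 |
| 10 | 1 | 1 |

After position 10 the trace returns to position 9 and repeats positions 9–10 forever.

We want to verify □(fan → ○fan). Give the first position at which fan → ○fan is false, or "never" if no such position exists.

2

Check fan → ○fan at each position in order: 0 ✓, 1 ✓.
At position 2 the labels are {fan, hot} and the next position 3 has {hot}, so fan → ○fan is false there. This is the first violation.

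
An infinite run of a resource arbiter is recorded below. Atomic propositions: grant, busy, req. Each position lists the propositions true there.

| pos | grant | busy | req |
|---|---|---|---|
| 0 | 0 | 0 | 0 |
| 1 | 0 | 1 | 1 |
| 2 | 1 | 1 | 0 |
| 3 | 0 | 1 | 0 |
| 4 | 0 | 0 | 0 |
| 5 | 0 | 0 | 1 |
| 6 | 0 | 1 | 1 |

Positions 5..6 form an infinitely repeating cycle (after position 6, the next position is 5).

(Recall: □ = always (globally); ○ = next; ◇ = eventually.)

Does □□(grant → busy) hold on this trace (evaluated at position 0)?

Holds

□(grant → busy) holds at every position 0..6, and those are all positions ever visited, so □□(grant → busy) holds.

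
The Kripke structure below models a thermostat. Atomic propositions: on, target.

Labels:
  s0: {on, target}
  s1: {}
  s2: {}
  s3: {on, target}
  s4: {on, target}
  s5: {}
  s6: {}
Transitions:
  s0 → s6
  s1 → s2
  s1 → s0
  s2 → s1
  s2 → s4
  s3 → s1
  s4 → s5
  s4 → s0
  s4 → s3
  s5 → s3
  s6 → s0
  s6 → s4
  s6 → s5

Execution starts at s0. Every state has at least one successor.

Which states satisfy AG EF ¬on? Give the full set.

{s0, s1, s2, s3, s4, s5, s6}

States satisfying EF ¬on: {s0, s1, s2, s3, s4, s5, s6}.
States satisfying AG EF ¬on: {s0, s1, s2, s3, s4, s5, s6}.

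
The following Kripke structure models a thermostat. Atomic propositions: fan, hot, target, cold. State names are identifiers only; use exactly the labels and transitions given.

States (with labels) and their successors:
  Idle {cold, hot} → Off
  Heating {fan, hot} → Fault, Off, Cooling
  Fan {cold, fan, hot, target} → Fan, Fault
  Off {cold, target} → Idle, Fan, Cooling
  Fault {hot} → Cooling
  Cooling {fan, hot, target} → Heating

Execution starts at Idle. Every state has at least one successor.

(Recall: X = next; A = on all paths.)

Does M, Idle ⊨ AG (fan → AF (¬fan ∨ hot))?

Yes

States satisfying fan → AF (¬fan ∨ hot): {Idle, Heating, Fan, Off, Fault, Cooling}.
States satisfying AG (fan → AF (¬fan ∨ hot)): {Idle, Heating, Fan, Off, Fault, Cooling}.
Every state reachable from Idle satisfies fan → AF (¬fan ∨ hot).
Idle ∈ Sat(AG (fan → AF (¬fan ∨ hot))).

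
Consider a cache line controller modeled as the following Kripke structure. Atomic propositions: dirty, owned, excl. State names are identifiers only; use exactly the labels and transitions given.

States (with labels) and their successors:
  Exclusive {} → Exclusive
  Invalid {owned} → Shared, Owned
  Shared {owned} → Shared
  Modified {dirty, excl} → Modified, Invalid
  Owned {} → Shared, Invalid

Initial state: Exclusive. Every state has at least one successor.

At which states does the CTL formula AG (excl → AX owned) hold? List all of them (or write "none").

{Exclusive, Invalid, Shared, Owned}

States satisfying excl → AX owned: {Exclusive, Invalid, Shared, Owned}.
States satisfying AG (excl → AX owned): {Exclusive, Invalid, Shared, Owned}.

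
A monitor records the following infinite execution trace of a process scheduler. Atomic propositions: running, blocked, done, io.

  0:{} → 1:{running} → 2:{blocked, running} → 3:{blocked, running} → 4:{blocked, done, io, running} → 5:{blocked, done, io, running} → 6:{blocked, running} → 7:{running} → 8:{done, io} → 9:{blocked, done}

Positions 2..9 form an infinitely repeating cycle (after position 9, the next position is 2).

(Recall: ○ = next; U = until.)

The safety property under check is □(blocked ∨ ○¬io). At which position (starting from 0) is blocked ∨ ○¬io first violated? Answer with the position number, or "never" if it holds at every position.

Check blocked ∨ ○¬io at each position in order: 0 ✓, 1 ✓, 2 ✓, 3 ✓, 4 ✓, 5 ✓, 6 ✓.
At position 7 the labels are {running} and the next position 8 has {done, io}, so blocked ∨ ○¬io is false there. This is the first violation.

7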